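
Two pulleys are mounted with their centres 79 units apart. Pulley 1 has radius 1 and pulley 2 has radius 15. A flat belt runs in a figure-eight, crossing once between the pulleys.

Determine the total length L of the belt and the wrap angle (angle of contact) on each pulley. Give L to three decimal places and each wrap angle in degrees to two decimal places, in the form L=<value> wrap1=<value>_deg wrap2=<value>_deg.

L=211.517 wrap1=203.37_deg wrap2=203.37_deg

crossed belt: β = asin((r1+r2)/C) = asin(16/79) = 11.6850°
wrap1 = wrap2 = π + 2β = 203.3701°
tangent length = C·cosβ = 77.3628
L = (r1+r2)·wrap + 2·C·cosβ = 16·3.5495 + 2·77.3628 = 211.5172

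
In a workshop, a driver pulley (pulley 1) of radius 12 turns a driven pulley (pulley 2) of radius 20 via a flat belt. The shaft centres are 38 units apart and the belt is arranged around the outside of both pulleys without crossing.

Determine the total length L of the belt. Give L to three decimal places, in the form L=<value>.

L=178.221

open belt: β = asin((r2−r1)/C) = asin(8/38) = 12.1532°
wrap1 = π − 2β = 155.6936°
wrap2 = π + 2β = 204.3064°
tangent length = C·cosβ = 37.1484
L = r1·wrap1 + r2·wrap2 + 2·C·cosβ = 12·2.7174 + 20·3.5658 + 2·37.1484 = 178.2215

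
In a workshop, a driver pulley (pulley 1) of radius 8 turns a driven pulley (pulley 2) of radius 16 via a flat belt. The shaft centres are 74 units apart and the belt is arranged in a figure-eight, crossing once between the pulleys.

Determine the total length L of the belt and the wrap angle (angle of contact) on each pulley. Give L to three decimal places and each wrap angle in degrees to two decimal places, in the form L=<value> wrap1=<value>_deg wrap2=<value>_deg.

crossed belt: β = asin((r1+r2)/C) = asin(24/74) = 18.9246°
wrap1 = wrap2 = π + 2β = 217.8493°
tangent length = C·cosβ = 70.0000
L = (r1+r2)·wrap + 2·C·cosβ = 24·3.8022 + 2·70.0000 = 231.2525

L=231.252 wrap1=217.85_deg wrap2=217.85_deg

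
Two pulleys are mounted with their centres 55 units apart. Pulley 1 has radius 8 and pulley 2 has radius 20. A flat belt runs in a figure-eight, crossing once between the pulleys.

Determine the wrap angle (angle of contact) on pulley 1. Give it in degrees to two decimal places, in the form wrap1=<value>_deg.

wrap1=241.21_deg

crossed belt: β = asin((r1+r2)/C) = asin(28/55) = 30.6033°
wrap1 = wrap2 = π + 2β = 241.2066°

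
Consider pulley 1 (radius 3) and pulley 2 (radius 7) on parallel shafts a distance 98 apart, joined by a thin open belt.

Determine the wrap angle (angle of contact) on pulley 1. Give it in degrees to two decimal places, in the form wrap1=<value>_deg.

open belt: β = asin((r2−r1)/C) = asin(4/98) = 2.3393°
wrap1 = π − 2β = 175.3215°
wrap2 = π + 2β = 184.6785°

wrap1=175.32_deg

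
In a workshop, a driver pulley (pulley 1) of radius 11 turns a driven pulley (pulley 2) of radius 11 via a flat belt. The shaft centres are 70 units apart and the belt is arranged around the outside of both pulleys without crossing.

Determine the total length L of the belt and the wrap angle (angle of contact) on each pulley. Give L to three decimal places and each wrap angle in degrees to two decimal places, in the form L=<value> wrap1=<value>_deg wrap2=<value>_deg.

L=209.115 wrap1=180.00_deg wrap2=180.00_deg

open belt: β = asin((r2−r1)/C) = asin(0/70) = 0.0000°
wrap1 = π − 2β = 180.0000°
wrap2 = π + 2β = 180.0000°
tangent length = C·cosβ = 70.0000
L = r1·wrap1 + r2·wrap2 + 2·C·cosβ = 11·3.1416 + 11·3.1416 + 2·70.0000 = 209.1150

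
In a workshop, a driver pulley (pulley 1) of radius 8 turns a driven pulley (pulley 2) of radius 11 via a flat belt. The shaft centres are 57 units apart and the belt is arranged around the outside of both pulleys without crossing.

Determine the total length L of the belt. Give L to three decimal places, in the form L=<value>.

L=173.848

open belt: β = asin((r2−r1)/C) = asin(3/57) = 3.0170°
wrap1 = π − 2β = 173.9661°
wrap2 = π + 2β = 186.0339°
tangent length = C·cosβ = 56.9210
L = r1·wrap1 + r2·wrap2 + 2·C·cosβ = 8·3.0363 + 11·3.2469 + 2·56.9210 = 173.8482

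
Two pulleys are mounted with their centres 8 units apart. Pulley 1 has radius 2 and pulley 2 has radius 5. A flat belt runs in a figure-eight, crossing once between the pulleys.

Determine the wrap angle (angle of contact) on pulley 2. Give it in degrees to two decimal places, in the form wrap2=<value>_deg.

wrap2=302.09_deg

crossed belt: β = asin((r1+r2)/C) = asin(7/8) = 61.0450°
wrap1 = wrap2 = π + 2β = 302.0900°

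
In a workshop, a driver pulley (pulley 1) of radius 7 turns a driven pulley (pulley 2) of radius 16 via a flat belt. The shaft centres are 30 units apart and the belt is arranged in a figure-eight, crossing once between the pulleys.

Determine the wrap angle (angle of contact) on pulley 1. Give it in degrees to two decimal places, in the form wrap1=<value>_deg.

crossed belt: β = asin((r1+r2)/C) = asin(23/30) = 50.0555°
wrap1 = wrap2 = π + 2β = 280.1110°

wrap1=280.11_deg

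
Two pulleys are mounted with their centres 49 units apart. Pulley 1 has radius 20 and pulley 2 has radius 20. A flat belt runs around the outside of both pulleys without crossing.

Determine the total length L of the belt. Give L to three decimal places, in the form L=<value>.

L=223.664

open belt: β = asin((r2−r1)/C) = asin(0/49) = 0.0000°
wrap1 = π − 2β = 180.0000°
wrap2 = π + 2β = 180.0000°
tangent length = C·cosβ = 49.0000
L = r1·wrap1 + r2·wrap2 + 2·C·cosβ = 20·3.1416 + 20·3.1416 + 2·49.0000 = 223.6637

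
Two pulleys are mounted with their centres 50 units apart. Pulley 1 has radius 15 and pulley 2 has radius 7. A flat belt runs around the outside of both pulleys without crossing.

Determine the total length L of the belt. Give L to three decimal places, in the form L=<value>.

L=170.398

open belt: β = asin((r2−r1)/C) = asin(-8/50) = -9.2069°
wrap1 = π − 2β = 198.4138°
wrap2 = π + 2β = 161.5862°
tangent length = C·cosβ = 49.3559
L = r1·wrap1 + r2·wrap2 + 2·C·cosβ = 15·3.4630 + 7·2.8202 + 2·49.3559 = 170.3978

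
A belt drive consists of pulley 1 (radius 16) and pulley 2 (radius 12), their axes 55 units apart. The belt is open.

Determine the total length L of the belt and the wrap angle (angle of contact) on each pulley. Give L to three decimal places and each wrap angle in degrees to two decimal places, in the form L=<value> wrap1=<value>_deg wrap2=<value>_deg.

L=198.256 wrap1=188.34_deg wrap2=171.66_deg

open belt: β = asin((r2−r1)/C) = asin(-4/55) = -4.1706°
wrap1 = π − 2β = 188.3413°
wrap2 = π + 2β = 171.6587°
tangent length = C·cosβ = 54.8544
L = r1·wrap1 + r2·wrap2 + 2·C·cosβ = 16·3.2872 + 12·2.9960 + 2·54.8544 = 198.2556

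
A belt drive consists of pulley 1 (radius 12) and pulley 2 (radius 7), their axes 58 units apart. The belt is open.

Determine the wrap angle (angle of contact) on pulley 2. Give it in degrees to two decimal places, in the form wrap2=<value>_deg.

open belt: β = asin((r2−r1)/C) = asin(-5/58) = -4.9454°
wrap1 = π − 2β = 189.8909°
wrap2 = π + 2β = 170.1091°

wrap2=170.11_deg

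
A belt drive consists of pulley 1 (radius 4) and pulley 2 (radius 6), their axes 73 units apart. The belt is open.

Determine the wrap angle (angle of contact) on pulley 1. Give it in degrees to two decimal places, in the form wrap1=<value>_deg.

open belt: β = asin((r2−r1)/C) = asin(2/73) = 1.5699°
wrap1 = π − 2β = 176.8601°
wrap2 = π + 2β = 183.1399°

wrap1=176.86_deg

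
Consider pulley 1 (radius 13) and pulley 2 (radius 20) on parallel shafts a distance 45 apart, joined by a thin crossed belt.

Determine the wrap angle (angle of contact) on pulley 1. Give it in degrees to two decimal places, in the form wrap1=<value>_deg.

wrap1=274.33_deg

crossed belt: β = asin((r1+r2)/C) = asin(33/45) = 47.1666°
wrap1 = wrap2 = π + 2β = 274.3331°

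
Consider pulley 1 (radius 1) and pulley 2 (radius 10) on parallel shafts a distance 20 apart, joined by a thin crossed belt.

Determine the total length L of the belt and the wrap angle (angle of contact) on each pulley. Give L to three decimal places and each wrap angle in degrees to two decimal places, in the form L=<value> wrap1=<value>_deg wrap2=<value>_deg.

L=80.776 wrap1=246.73_deg wrap2=246.73_deg

crossed belt: β = asin((r1+r2)/C) = asin(11/20) = 33.3670°
wrap1 = wrap2 = π + 2β = 246.7340°
tangent length = C·cosβ = 16.7033
L = (r1+r2)·wrap + 2·C·cosβ = 11·4.3063 + 2·16.7033 = 80.7761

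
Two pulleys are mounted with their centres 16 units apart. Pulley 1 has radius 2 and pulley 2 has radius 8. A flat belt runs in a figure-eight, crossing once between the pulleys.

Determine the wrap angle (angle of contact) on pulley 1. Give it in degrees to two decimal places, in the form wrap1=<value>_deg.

wrap1=257.36_deg

crossed belt: β = asin((r1+r2)/C) = asin(10/16) = 38.6822°
wrap1 = wrap2 = π + 2β = 257.3644°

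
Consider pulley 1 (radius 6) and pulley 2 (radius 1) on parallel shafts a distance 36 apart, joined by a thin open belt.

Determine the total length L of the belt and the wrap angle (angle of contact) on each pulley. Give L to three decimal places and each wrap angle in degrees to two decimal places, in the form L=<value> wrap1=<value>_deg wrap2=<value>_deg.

L=94.687 wrap1=195.97_deg wrap2=164.03_deg

open belt: β = asin((r2−r1)/C) = asin(-5/36) = -7.9836°
wrap1 = π − 2β = 195.9671°
wrap2 = π + 2β = 164.0329°
tangent length = C·cosβ = 35.6511
L = r1·wrap1 + r2·wrap2 + 2·C·cosβ = 6·3.4203 + 1·2.8629 + 2·35.6511 = 94.6867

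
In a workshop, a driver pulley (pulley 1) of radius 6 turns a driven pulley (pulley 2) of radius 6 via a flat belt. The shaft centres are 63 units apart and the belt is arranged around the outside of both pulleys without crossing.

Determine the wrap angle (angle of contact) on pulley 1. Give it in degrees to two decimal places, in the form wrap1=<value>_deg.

wrap1=180.00_deg

open belt: β = asin((r2−r1)/C) = asin(0/63) = 0.0000°
wrap1 = π − 2β = 180.0000°
wrap2 = π + 2β = 180.0000°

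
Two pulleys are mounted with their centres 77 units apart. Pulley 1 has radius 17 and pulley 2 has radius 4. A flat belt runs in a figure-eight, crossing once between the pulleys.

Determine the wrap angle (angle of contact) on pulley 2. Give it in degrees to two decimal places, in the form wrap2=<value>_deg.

crossed belt: β = asin((r1+r2)/C) = asin(21/77) = 15.8266°
wrap1 = wrap2 = π + 2β = 211.6532°

wrap2=211.65_deg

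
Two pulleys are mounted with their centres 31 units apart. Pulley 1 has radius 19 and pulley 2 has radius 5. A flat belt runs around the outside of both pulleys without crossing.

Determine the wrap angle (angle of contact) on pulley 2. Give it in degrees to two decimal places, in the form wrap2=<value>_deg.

wrap2=126.31_deg

open belt: β = asin((r2−r1)/C) = asin(-14/31) = -26.8472°
wrap1 = π − 2β = 233.6944°
wrap2 = π + 2β = 126.3056°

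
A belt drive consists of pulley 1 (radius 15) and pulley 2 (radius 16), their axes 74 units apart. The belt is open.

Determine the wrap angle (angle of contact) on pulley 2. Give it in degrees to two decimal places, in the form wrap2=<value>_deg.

open belt: β = asin((r2−r1)/C) = asin(1/74) = 0.7743°
wrap1 = π − 2β = 178.4514°
wrap2 = π + 2β = 181.5486°

wrap2=181.55_deg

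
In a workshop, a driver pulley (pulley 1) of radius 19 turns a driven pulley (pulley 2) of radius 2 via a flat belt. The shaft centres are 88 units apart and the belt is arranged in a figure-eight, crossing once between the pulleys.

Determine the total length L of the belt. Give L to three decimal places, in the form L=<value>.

L=247.009

crossed belt: β = asin((r1+r2)/C) = asin(21/88) = 13.8061°
wrap1 = wrap2 = π + 2β = 207.6121°
tangent length = C·cosβ = 85.4576
L = (r1+r2)·wrap + 2·C·cosβ = 21·3.6235 + 2·85.4576 = 247.0090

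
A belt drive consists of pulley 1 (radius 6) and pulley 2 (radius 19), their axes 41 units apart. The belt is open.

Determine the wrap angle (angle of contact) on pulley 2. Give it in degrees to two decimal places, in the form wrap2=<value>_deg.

open belt: β = asin((r2−r1)/C) = asin(13/41) = 18.4860°
wrap1 = π − 2β = 143.0280°
wrap2 = π + 2β = 216.9720°

wrap2=216.97_deg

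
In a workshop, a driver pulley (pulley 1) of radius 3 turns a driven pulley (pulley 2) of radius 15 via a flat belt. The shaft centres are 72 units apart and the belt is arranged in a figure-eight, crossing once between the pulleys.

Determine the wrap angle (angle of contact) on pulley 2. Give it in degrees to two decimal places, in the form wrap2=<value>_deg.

crossed belt: β = asin((r1+r2)/C) = asin(18/72) = 14.4775°
wrap1 = wrap2 = π + 2β = 208.9550°

wrap2=208.96_deg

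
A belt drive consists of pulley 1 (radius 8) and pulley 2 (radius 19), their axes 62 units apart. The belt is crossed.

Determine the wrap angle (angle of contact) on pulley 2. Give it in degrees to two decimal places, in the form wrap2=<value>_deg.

crossed belt: β = asin((r1+r2)/C) = asin(27/62) = 25.8161°
wrap1 = wrap2 = π + 2β = 231.6322°

wrap2=231.63_deg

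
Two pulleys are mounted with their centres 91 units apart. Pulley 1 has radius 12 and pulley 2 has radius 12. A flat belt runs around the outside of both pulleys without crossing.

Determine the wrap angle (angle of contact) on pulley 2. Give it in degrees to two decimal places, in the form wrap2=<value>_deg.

wrap2=180.00_deg

open belt: β = asin((r2−r1)/C) = asin(0/91) = 0.0000°
wrap1 = π − 2β = 180.0000°
wrap2 = π + 2β = 180.0000°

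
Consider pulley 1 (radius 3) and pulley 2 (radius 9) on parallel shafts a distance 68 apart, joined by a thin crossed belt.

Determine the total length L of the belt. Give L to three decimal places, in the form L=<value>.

crossed belt: β = asin((r1+r2)/C) = asin(12/68) = 10.1642°
wrap1 = wrap2 = π + 2β = 200.3285°
tangent length = C·cosβ = 66.9328
L = (r1+r2)·wrap + 2·C·cosβ = 12·3.4964 + 2·66.9328 = 175.8223

L=175.822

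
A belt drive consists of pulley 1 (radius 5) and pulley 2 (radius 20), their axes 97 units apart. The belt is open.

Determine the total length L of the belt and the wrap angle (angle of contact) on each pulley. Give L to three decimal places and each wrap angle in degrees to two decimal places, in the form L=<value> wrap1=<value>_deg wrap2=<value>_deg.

open belt: β = asin((r2−r1)/C) = asin(15/97) = 8.8959°
wrap1 = π − 2β = 162.2083°
wrap2 = π + 2β = 197.7917°
tangent length = C·cosβ = 95.8332
L = r1·wrap1 + r2·wrap2 + 2·C·cosβ = 5·2.8311 + 20·3.4521 + 2·95.8332 = 274.8641

L=274.864 wrap1=162.21_deg wrap2=197.79_deg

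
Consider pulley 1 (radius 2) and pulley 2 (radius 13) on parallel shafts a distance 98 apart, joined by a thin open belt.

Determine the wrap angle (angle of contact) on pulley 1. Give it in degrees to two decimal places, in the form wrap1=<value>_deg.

wrap1=167.11_deg

open belt: β = asin((r2−r1)/C) = asin(11/98) = 6.4447°
wrap1 = π − 2β = 167.1105°
wrap2 = π + 2β = 192.8895°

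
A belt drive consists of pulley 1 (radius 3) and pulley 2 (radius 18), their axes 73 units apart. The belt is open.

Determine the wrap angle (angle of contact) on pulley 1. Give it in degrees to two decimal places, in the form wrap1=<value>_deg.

open belt: β = asin((r2−r1)/C) = asin(15/73) = 11.8576°
wrap1 = π − 2β = 156.2849°
wrap2 = π + 2β = 203.7151°

wrap1=156.28_deg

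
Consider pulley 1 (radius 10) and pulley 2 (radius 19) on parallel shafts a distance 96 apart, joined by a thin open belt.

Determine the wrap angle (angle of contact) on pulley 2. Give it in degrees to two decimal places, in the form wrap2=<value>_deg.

open belt: β = asin((r2−r1)/C) = asin(9/96) = 5.3794°
wrap1 = π − 2β = 169.2412°
wrap2 = π + 2β = 190.7588°

wrap2=190.76_deg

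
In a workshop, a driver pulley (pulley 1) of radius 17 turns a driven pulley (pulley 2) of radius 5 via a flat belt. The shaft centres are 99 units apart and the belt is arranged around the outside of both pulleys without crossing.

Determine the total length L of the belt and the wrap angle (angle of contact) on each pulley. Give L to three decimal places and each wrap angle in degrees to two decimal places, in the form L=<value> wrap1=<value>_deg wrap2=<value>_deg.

open belt: β = asin((r2−r1)/C) = asin(-12/99) = -6.9621°
wrap1 = π − 2β = 193.9241°
wrap2 = π + 2β = 166.0759°
tangent length = C·cosβ = 98.2700
L = r1·wrap1 + r2·wrap2 + 2·C·cosβ = 17·3.3846 + 5·2.8986 + 2·98.2700 = 268.5714

L=268.571 wrap1=193.92_deg wrap2=166.08_deg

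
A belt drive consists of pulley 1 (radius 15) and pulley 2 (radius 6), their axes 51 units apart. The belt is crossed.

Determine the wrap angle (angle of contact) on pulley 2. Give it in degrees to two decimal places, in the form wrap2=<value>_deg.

crossed belt: β = asin((r1+r2)/C) = asin(21/51) = 24.3157°
wrap1 = wrap2 = π + 2β = 228.6315°

wrap2=228.63_deg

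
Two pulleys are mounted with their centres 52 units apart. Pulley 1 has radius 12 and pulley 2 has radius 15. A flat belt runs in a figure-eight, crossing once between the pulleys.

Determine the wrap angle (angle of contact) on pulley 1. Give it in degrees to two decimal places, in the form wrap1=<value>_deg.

crossed belt: β = asin((r1+r2)/C) = asin(27/52) = 31.2807°
wrap1 = wrap2 = π + 2β = 242.5613°

wrap1=242.56_deg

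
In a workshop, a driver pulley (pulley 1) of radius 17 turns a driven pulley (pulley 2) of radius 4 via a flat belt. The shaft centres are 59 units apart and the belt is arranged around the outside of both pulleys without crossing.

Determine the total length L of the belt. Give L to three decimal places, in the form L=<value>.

open belt: β = asin((r2−r1)/C) = asin(-13/59) = -12.7289°
wrap1 = π − 2β = 205.4579°
wrap2 = π + 2β = 154.5421°
tangent length = C·cosβ = 57.5500
L = r1·wrap1 + r2·wrap2 + 2·C·cosβ = 17·3.5859 + 4·2.6973 + 2·57.5500 = 186.8496

L=186.850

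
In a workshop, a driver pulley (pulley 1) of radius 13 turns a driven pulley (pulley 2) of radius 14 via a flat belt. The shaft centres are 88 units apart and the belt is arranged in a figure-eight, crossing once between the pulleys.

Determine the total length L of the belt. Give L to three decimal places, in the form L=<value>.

crossed belt: β = asin((r1+r2)/C) = asin(27/88) = 17.8676°
wrap1 = wrap2 = π + 2β = 215.7352°
tangent length = C·cosβ = 83.7556
L = (r1+r2)·wrap + 2·C·cosβ = 27·3.7653 + 2·83.7556 = 269.1740

L=269.174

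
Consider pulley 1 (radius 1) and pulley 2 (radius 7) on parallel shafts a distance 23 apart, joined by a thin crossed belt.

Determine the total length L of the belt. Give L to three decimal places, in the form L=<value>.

crossed belt: β = asin((r1+r2)/C) = asin(8/23) = 20.3544°
wrap1 = wrap2 = π + 2β = 220.7088°
tangent length = C·cosβ = 21.5639
L = (r1+r2)·wrap + 2·C·cosβ = 8·3.8521 + 2·21.5639 = 73.9445

L=73.944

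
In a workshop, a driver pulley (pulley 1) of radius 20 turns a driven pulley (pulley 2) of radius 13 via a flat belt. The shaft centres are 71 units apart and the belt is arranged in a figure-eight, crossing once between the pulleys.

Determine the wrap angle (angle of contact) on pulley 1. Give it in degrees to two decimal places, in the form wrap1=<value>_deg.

crossed belt: β = asin((r1+r2)/C) = asin(33/71) = 27.6966°
wrap1 = wrap2 = π + 2β = 235.3931°

wrap1=235.39_deg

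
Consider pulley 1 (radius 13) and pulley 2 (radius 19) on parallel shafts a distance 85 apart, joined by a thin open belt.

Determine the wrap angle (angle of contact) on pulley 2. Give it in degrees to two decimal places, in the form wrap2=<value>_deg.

wrap2=188.10_deg

open belt: β = asin((r2−r1)/C) = asin(6/85) = 4.0478°
wrap1 = π − 2β = 171.9045°
wrap2 = π + 2β = 188.0955°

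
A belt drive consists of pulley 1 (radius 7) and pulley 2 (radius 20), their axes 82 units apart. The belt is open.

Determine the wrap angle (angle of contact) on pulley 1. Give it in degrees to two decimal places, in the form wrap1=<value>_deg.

open belt: β = asin((r2−r1)/C) = asin(13/82) = 9.1220°
wrap1 = π − 2β = 161.7561°
wrap2 = π + 2β = 198.2439°

wrap1=161.76_deg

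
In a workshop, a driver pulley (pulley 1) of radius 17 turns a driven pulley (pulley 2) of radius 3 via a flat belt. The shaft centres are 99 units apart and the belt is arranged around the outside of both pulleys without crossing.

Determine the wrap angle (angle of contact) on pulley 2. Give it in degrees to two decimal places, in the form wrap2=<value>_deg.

open belt: β = asin((r2−r1)/C) = asin(-14/99) = -8.1297°
wrap1 = π − 2β = 196.2594°
wrap2 = π + 2β = 163.7406°

wrap2=163.74_deg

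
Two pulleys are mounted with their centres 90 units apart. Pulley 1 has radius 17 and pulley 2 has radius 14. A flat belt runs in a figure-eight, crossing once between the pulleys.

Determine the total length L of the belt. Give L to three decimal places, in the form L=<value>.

L=288.177

crossed belt: β = asin((r1+r2)/C) = asin(31/90) = 20.1479°
wrap1 = wrap2 = π + 2β = 220.2958°
tangent length = C·cosβ = 84.4926
L = (r1+r2)·wrap + 2·C·cosβ = 31·3.8449 + 2·84.4926 = 288.1767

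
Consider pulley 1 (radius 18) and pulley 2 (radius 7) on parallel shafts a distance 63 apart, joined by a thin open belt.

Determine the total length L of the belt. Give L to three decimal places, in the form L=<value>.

open belt: β = asin((r2−r1)/C) = asin(-11/63) = -10.0556°
wrap1 = π − 2β = 200.1111°
wrap2 = π + 2β = 159.8889°
tangent length = C·cosβ = 62.0322
L = r1·wrap1 + r2·wrap2 + 2·C·cosβ = 18·3.4926 + 7·2.7906 + 2·62.0322 = 206.4654

L=206.465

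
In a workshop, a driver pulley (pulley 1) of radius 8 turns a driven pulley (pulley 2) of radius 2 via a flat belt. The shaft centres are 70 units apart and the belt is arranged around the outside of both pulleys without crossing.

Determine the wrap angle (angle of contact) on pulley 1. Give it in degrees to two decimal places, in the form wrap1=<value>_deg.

open belt: β = asin((r2−r1)/C) = asin(-6/70) = -4.9171°
wrap1 = π − 2β = 189.8342°
wrap2 = π + 2β = 170.1658°

wrap1=189.83_deg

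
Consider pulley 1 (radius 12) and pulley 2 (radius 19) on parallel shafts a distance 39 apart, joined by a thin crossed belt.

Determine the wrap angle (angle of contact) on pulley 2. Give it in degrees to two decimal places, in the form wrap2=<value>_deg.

crossed belt: β = asin((r1+r2)/C) = asin(31/39) = 52.6431°
wrap1 = wrap2 = π + 2β = 285.2863°

wrap2=285.29_deg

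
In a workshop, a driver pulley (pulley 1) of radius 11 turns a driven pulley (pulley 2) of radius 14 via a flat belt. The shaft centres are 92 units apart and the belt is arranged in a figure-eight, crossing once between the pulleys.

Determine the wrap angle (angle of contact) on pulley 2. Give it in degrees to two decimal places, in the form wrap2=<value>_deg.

crossed belt: β = asin((r1+r2)/C) = asin(25/92) = 15.7678°
wrap1 = wrap2 = π + 2β = 211.5356°

wrap2=211.54_deg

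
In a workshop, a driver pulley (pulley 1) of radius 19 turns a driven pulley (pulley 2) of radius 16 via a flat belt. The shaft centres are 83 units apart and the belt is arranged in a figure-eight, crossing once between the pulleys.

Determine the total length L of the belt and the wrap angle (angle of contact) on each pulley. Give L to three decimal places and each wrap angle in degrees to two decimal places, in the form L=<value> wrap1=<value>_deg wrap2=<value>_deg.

crossed belt: β = asin((r1+r2)/C) = asin(35/83) = 24.9411°
wrap1 = wrap2 = π + 2β = 229.8822°
tangent length = C·cosβ = 75.2596
L = (r1+r2)·wrap + 2·C·cosβ = 35·4.0122 + 2·75.2596 = 290.9462

L=290.946 wrap1=229.88_deg wrap2=229.88_deg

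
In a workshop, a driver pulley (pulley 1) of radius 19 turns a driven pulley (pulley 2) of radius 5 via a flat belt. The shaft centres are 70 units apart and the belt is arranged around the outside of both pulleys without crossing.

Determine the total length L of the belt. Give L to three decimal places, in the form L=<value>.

open belt: β = asin((r2−r1)/C) = asin(-14/70) = -11.5370°
wrap1 = π − 2β = 203.0739°
wrap2 = π + 2β = 156.9261°
tangent length = C·cosβ = 68.5857
L = r1·wrap1 + r2·wrap2 + 2·C·cosβ = 19·3.5443 + 5·2.7389 + 2·68.5857 = 218.2077

L=218.208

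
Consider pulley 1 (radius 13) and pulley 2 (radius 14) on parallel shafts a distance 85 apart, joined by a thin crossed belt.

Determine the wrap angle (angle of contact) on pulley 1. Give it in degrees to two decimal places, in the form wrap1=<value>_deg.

wrap1=217.04_deg

crossed belt: β = asin((r1+r2)/C) = asin(27/85) = 18.5207°
wrap1 = wrap2 = π + 2β = 217.0414°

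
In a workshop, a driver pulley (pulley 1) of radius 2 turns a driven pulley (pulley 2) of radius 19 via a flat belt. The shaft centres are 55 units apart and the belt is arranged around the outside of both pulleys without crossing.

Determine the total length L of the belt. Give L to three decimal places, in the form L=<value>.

L=181.271

open belt: β = asin((r2−r1)/C) = asin(17/55) = 18.0045°
wrap1 = π − 2β = 143.9911°
wrap2 = π + 2β = 216.0089°
tangent length = C·cosβ = 52.3068
L = r1·wrap1 + r2·wrap2 + 2·C·cosβ = 2·2.5131 + 19·3.7701 + 2·52.3068 = 181.2711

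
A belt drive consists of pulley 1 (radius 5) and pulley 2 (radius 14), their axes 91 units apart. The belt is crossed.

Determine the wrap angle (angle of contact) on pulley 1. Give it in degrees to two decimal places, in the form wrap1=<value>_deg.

crossed belt: β = asin((r1+r2)/C) = asin(19/91) = 12.0515°
wrap1 = wrap2 = π + 2β = 204.1030°

wrap1=204.10_deg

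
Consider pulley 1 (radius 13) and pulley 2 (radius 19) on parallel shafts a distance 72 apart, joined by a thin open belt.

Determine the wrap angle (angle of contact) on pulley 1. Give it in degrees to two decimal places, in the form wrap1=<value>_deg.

open belt: β = asin((r2−r1)/C) = asin(6/72) = 4.7802°
wrap1 = π − 2β = 170.4396°
wrap2 = π + 2β = 189.5604°

wrap1=170.44_deg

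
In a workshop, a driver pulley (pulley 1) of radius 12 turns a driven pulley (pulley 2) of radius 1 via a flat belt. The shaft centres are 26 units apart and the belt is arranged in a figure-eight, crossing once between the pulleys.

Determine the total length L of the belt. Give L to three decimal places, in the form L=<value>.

crossed belt: β = asin((r1+r2)/C) = asin(13/26) = 30.0000°
wrap1 = wrap2 = π + 2β = 240.0000°
tangent length = C·cosβ = 22.5167
L = (r1+r2)·wrap + 2·C·cosβ = 13·4.1888 + 2·22.5167 = 99.4876

L=99.488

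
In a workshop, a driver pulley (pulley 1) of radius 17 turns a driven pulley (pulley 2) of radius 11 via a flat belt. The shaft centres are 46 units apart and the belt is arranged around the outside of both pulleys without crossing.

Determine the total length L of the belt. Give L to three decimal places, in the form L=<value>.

open belt: β = asin((r2−r1)/C) = asin(-6/46) = -7.4947°
wrap1 = π − 2β = 194.9894°
wrap2 = π + 2β = 165.0106°
tangent length = C·cosβ = 45.6070
L = r1·wrap1 + r2·wrap2 + 2·C·cosβ = 17·3.4032 + 11·2.8800 + 2·45.6070 = 180.7483

L=180.748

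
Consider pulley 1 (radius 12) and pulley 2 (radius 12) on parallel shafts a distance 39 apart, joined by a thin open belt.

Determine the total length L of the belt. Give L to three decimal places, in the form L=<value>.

L=153.398

open belt: β = asin((r2−r1)/C) = asin(0/39) = 0.0000°
wrap1 = π − 2β = 180.0000°
wrap2 = π + 2β = 180.0000°
tangent length = C·cosβ = 39.0000
L = r1·wrap1 + r2·wrap2 + 2·C·cosβ = 12·3.1416 + 12·3.1416 + 2·39.0000 = 153.3982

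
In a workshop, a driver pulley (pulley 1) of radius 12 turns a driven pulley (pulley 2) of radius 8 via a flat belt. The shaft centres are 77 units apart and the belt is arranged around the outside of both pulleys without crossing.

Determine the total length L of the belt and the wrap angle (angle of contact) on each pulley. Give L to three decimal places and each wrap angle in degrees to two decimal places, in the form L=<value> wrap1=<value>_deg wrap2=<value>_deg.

open belt: β = asin((r2−r1)/C) = asin(-4/77) = -2.9777°
wrap1 = π − 2β = 185.9555°
wrap2 = π + 2β = 174.0445°
tangent length = C·cosβ = 76.8960
L = r1·wrap1 + r2·wrap2 + 2·C·cosβ = 12·3.2455 + 8·3.0376 + 2·76.8960 = 217.0397

L=217.040 wrap1=185.96_deg wrap2=174.04_deg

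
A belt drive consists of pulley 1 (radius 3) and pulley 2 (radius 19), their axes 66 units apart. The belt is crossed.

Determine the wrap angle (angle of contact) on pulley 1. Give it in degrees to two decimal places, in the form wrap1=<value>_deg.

crossed belt: β = asin((r1+r2)/C) = asin(22/66) = 19.4712°
wrap1 = wrap2 = π + 2β = 218.9424°

wrap1=218.94_deg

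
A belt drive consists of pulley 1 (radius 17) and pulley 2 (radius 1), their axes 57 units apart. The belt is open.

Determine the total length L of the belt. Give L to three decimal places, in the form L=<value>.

open belt: β = asin((r2−r1)/C) = asin(-16/57) = -16.3021°
wrap1 = π − 2β = 212.6042°
wrap2 = π + 2β = 147.3958°
tangent length = C·cosβ = 54.7083
L = r1·wrap1 + r2·wrap2 + 2·C·cosβ = 17·3.7106 + 1·2.5725 + 2·54.7083 = 175.0701

L=175.070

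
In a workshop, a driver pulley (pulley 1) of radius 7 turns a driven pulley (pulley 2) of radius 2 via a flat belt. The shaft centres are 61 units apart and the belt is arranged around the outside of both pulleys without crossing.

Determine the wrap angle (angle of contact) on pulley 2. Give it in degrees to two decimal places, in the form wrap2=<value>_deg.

wrap2=170.60_deg

open belt: β = asin((r2−r1)/C) = asin(-5/61) = -4.7017°
wrap1 = π − 2β = 189.4033°
wrap2 = π + 2β = 170.5967°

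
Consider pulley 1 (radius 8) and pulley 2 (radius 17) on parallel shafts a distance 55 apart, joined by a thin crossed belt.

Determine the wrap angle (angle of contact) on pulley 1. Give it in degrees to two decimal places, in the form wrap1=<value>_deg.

crossed belt: β = asin((r1+r2)/C) = asin(25/55) = 27.0357°
wrap1 = wrap2 = π + 2β = 234.0714°

wrap1=234.07_deg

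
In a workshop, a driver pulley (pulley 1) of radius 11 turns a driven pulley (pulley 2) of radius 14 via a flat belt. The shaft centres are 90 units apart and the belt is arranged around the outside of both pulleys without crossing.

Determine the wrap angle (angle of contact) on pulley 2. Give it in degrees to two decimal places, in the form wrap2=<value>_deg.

open belt: β = asin((r2−r1)/C) = asin(3/90) = 1.9102°
wrap1 = π − 2β = 176.1796°
wrap2 = π + 2β = 183.8204°

wrap2=183.82_deg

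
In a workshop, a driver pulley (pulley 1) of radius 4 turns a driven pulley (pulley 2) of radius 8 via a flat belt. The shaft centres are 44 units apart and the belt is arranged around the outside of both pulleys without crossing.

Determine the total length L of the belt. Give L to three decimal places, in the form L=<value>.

L=126.063

open belt: β = asin((r2−r1)/C) = asin(4/44) = 5.2159°
wrap1 = π − 2β = 169.5682°
wrap2 = π + 2β = 190.4318°
tangent length = C·cosβ = 43.8178
L = r1·wrap1 + r2·wrap2 + 2·C·cosβ = 4·2.9595 + 8·3.3237 + 2·43.8178 = 126.0630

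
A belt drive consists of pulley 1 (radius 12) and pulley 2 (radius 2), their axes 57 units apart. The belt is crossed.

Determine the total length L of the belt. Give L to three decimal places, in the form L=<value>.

crossed belt: β = asin((r1+r2)/C) = asin(14/57) = 14.2181°
wrap1 = wrap2 = π + 2β = 208.4362°
tangent length = C·cosβ = 55.2540
L = (r1+r2)·wrap + 2·C·cosβ = 14·3.6379 + 2·55.2540 = 161.4385

L=161.439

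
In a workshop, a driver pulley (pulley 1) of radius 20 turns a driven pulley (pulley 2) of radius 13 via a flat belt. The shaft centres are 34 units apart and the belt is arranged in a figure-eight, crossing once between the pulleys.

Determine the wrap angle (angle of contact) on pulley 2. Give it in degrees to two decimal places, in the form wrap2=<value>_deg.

crossed belt: β = asin((r1+r2)/C) = asin(33/34) = 76.0694°
wrap1 = wrap2 = π + 2β = 332.1389°

wrap2=332.14_deg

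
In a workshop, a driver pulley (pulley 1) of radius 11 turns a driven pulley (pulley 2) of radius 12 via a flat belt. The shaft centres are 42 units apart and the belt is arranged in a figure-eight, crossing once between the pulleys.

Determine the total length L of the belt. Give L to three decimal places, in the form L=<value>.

crossed belt: β = asin((r1+r2)/C) = asin(23/42) = 33.2038°
wrap1 = wrap2 = π + 2β = 246.4076°
tangent length = C·cosβ = 35.1426
L = (r1+r2)·wrap + 2·C·cosβ = 23·4.3006 + 2·35.1426 = 169.1995

L=169.200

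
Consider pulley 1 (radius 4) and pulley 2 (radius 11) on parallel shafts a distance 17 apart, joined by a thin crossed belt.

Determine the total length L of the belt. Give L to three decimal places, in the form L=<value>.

crossed belt: β = asin((r1+r2)/C) = asin(15/17) = 61.9275°
wrap1 = wrap2 = π + 2β = 303.8550°
tangent length = C·cosβ = 8.0000
L = (r1+r2)·wrap + 2·C·cosβ = 15·5.3033 + 2·8.0000 = 95.5491

L=95.549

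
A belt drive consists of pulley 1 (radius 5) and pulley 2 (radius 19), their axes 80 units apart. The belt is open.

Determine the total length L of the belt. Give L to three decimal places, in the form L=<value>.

open belt: β = asin((r2−r1)/C) = asin(14/80) = 10.0787°
wrap1 = π − 2β = 159.8427°
wrap2 = π + 2β = 200.1573°
tangent length = C·cosβ = 78.7655
L = r1·wrap1 + r2·wrap2 + 2·C·cosβ = 5·2.7898 + 19·3.4934 + 2·78.7655 = 237.8545

L=237.855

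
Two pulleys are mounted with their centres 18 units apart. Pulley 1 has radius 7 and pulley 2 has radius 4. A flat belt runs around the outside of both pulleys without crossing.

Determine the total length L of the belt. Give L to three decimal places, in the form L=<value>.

L=71.059

open belt: β = asin((r2−r1)/C) = asin(-3/18) = -9.5941°
wrap1 = π − 2β = 199.1881°
wrap2 = π + 2β = 160.8119°
tangent length = C·cosβ = 17.7482
L = r1·wrap1 + r2·wrap2 + 2·C·cosβ = 7·3.4765 + 4·2.8067 + 2·17.7482 = 71.0587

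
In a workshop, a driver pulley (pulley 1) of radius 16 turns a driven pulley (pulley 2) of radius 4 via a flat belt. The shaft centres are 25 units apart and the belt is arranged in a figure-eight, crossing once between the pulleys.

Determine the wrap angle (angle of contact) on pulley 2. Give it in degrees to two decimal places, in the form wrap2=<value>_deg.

crossed belt: β = asin((r1+r2)/C) = asin(20/25) = 53.1301°
wrap1 = wrap2 = π + 2β = 286.2602°

wrap2=286.26_deg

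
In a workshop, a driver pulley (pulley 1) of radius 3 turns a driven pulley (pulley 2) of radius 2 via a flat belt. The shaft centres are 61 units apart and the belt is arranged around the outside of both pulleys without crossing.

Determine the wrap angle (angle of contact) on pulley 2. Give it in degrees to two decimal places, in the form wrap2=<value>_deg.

wrap2=178.12_deg

open belt: β = asin((r2−r1)/C) = asin(-1/61) = -0.9393°
wrap1 = π − 2β = 181.8786°
wrap2 = π + 2β = 178.1214°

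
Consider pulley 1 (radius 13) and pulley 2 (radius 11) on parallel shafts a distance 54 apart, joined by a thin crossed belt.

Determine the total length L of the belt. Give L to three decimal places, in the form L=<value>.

crossed belt: β = asin((r1+r2)/C) = asin(24/54) = 26.3878°
wrap1 = wrap2 = π + 2β = 232.7756°
tangent length = C·cosβ = 48.3735
L = (r1+r2)·wrap + 2·C·cosβ = 24·4.0627 + 2·48.3735 = 194.2519

L=194.252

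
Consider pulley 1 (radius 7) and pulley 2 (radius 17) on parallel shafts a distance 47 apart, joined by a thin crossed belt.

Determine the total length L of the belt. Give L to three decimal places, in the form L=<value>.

crossed belt: β = asin((r1+r2)/C) = asin(24/47) = 30.7064°
wrap1 = wrap2 = π + 2β = 241.4127°
tangent length = C·cosβ = 40.4104
L = (r1+r2)·wrap + 2·C·cosβ = 24·4.2134 + 2·40.4104 = 181.9435

L=181.944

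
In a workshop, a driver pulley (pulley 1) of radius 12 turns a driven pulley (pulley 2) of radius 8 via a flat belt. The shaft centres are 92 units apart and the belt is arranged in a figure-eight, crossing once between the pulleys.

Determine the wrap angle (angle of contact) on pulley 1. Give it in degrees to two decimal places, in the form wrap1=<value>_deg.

wrap1=205.11_deg

crossed belt: β = asin((r1+r2)/C) = asin(20/92) = 12.5559°
wrap1 = wrap2 = π + 2β = 205.1117°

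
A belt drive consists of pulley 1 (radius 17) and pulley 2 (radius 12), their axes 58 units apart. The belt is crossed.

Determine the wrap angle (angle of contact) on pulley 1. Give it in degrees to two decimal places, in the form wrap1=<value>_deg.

crossed belt: β = asin((r1+r2)/C) = asin(29/58) = 30.0000°
wrap1 = wrap2 = π + 2β = 240.0000°

wrap1=240.00_deg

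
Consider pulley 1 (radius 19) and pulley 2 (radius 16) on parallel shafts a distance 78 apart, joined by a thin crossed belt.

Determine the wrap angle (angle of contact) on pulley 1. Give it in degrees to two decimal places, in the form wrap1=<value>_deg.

wrap1=233.32_deg

crossed belt: β = asin((r1+r2)/C) = asin(35/78) = 26.6615°
wrap1 = wrap2 = π + 2β = 233.3229°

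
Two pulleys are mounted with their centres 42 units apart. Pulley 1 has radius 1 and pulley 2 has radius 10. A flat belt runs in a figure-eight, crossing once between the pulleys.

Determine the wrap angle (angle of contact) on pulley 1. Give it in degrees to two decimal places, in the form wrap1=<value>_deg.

wrap1=210.37_deg

crossed belt: β = asin((r1+r2)/C) = asin(11/42) = 15.1831°
wrap1 = wrap2 = π + 2β = 210.3662°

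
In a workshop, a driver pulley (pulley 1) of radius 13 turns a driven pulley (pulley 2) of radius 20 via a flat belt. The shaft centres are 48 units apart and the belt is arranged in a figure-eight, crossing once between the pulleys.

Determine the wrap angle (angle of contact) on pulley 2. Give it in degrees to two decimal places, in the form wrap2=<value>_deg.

wrap2=266.87_deg

crossed belt: β = asin((r1+r2)/C) = asin(33/48) = 43.4325°
wrap1 = wrap2 = π + 2β = 266.8651°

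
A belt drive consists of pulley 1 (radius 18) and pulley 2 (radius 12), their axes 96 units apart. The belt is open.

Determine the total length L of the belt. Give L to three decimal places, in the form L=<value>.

L=286.623

open belt: β = asin((r2−r1)/C) = asin(-6/96) = -3.5833°
wrap1 = π − 2β = 187.1666°
wrap2 = π + 2β = 172.8334°
tangent length = C·cosβ = 95.8123
L = r1·wrap1 + r2·wrap2 + 2·C·cosβ = 18·3.2667 + 12·3.0165 + 2·95.8123 = 286.6229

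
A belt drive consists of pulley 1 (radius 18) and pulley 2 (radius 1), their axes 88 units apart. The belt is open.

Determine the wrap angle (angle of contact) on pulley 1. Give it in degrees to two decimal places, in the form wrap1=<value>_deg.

wrap1=202.28_deg

open belt: β = asin((r2−r1)/C) = asin(-17/88) = -11.1385°
wrap1 = π − 2β = 202.2771°
wrap2 = π + 2β = 157.7229°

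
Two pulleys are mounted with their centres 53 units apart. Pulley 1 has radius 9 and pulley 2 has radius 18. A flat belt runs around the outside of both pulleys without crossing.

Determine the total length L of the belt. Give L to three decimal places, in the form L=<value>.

open belt: β = asin((r2−r1)/C) = asin(9/53) = 9.7768°
wrap1 = π − 2β = 160.4463°
wrap2 = π + 2β = 199.5537°
tangent length = C·cosβ = 52.2303
L = r1·wrap1 + r2·wrap2 + 2·C·cosβ = 9·2.8003 + 18·3.4829 + 2·52.2303 = 192.3550

L=192.355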